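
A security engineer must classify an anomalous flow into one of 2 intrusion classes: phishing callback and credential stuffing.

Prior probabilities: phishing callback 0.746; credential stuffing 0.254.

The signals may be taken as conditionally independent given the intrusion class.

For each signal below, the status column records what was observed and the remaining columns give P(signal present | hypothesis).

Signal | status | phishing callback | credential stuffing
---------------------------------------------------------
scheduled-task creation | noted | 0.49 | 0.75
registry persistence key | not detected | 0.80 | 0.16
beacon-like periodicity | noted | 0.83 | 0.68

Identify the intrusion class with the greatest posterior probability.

credential stuffing

Multiply each prior by the joint likelihood of the signal pattern (using 1 − P(present | H) for each absent signal):
  phishing callback: 0.746 × 0.49 × (1 − 0.80) × 0.83 = 0.06068
  credential stuffing: 0.254 × 0.75 × (1 − 0.16) × 0.68 = 0.10881
Normalizing constant Z = 0.06068 + 0.10881 = 0.16949.
P(phishing callback | evidence) ≈ 0.06068 / 0.16949 ≈ 0.358
P(credential stuffing | evidence) ≈ 0.10881 / 0.16949 ≈ 0.642
The largest is 0.642, so credential stuffing is most probable.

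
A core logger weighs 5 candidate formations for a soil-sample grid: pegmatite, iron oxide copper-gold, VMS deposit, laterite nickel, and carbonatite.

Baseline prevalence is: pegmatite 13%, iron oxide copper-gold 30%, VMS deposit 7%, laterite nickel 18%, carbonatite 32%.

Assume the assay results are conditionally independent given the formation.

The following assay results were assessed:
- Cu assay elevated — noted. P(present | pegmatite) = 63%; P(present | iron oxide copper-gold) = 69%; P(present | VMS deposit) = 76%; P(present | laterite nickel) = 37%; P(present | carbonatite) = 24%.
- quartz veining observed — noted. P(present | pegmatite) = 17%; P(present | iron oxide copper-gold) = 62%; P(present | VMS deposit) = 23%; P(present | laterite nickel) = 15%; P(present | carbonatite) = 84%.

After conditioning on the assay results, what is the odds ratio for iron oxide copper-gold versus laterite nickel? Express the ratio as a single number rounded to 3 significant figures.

Unnormalized posterior weight (prior times the assay result likelihoods) for each of the two hypotheses:
  iron oxide copper-gold: 0.30 × 0.69 × 0.62 = 0.12834
  laterite nickel: 0.18 × 0.37 × 0.15 = 0.00999
Odds(iron oxide copper-gold : laterite nickel) = 0.12834 / 0.00999 ≈ 12.8.

12.8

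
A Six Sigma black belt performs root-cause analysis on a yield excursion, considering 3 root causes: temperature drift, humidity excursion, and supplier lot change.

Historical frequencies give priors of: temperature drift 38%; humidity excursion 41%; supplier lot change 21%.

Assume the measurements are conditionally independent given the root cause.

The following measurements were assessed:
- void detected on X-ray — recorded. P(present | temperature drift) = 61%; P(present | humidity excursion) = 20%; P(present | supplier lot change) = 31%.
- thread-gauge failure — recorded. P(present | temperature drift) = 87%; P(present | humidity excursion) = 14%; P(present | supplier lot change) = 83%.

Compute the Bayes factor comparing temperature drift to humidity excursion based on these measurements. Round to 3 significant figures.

Take the product of per-measurement likelihoods under each hypothesis, then divide.
  temperature drift: 0.61 × 0.87 = 0.5307
  humidity excursion: 0.20 × 0.14 = 0.028
Bayes factor = 0.5307 / 0.028 ≈ 19.0

19.0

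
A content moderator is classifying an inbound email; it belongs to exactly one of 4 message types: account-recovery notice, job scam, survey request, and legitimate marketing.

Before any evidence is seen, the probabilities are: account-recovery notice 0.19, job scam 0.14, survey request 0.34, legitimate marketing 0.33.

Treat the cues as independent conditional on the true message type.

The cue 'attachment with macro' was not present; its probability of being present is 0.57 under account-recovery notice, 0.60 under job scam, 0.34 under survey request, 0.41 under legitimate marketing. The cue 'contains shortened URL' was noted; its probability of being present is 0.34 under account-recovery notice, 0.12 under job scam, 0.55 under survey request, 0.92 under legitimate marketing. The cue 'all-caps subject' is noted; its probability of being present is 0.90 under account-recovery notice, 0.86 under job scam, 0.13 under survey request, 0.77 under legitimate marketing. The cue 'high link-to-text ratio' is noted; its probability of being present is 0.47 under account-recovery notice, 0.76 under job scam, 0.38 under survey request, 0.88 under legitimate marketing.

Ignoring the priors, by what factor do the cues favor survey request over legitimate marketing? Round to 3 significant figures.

The Bayes factor is the ratio of the joint likelihoods of the cue pattern under the two hypotheses (using 1 − P(present | H) for each absent cue).
  survey request: (1 − 0.34) × 0.55 × 0.13 × 0.38 = 0.017932
  legitimate marketing: (1 − 0.41) × 0.92 × 0.77 × 0.88 = 0.3678
Bayes factor = 0.017932 / 0.3678 ≈ 0.0488

0.0488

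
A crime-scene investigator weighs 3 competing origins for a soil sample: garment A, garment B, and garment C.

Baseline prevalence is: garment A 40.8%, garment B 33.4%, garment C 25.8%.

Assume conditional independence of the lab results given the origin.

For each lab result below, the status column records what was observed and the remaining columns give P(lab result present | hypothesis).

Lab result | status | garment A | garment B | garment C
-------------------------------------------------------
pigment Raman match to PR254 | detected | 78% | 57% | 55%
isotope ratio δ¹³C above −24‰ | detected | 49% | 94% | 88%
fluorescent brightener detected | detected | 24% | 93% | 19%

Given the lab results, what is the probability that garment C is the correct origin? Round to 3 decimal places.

By Bayes' rule with conditional independence, the unnormalized weight for each hypothesis is prior × ∏ likelihoods:
  garment A: 0.408 × 0.78 × 0.49 × 0.24 = 0.037425
  garment B: 0.334 × 0.57 × 0.94 × 0.93 = 0.16643
  garment C: 0.258 × 0.55 × 0.88 × 0.19 = 0.023726
Marginal likelihood of the evidence = 0.22758.
P(garment C | evidence) = 0.023726 / 0.22758 ≈ 0.104.

0.104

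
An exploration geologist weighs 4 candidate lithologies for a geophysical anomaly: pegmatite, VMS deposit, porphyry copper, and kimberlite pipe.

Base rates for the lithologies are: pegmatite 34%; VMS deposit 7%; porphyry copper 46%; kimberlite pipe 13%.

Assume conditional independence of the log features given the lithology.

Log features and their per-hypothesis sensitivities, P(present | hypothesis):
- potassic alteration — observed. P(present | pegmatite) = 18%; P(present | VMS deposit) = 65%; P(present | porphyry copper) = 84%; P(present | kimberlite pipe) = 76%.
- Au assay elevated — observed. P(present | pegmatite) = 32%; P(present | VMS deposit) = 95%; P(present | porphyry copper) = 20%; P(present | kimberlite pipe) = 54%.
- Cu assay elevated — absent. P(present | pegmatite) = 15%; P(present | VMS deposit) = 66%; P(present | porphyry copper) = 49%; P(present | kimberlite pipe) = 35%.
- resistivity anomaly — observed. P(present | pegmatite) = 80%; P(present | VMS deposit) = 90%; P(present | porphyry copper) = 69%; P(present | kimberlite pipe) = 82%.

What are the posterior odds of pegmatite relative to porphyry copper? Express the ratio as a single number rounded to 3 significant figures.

0.490

Posterior odds equal prior odds times the likelihood ratio; only the two competing hypotheses matter (using 1 − P(present | H) for each absent log feature).
  pegmatite: 0.34 × 0.18 × 0.32 × (1 − 0.15) × 0.80 = 0.013317
  porphyry copper: 0.46 × 0.84 × 0.20 × (1 − 0.49) × 0.69 = 0.027195
Odds(pegmatite : porphyry copper) = 0.013317 / 0.027195 ≈ 0.490.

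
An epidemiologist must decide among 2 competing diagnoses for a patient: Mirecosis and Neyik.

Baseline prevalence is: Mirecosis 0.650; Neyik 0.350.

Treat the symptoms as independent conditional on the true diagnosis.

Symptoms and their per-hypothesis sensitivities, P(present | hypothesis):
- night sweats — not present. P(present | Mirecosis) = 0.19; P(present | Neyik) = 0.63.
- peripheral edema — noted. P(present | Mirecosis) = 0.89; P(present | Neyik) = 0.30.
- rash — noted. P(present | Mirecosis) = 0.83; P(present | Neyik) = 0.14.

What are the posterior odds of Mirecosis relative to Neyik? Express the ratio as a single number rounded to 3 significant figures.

Posterior odds equal prior odds times the likelihood ratio; only the two competing hypotheses matter (using 1 − P(present | H) for each absent symptom).
  Mirecosis: 0.650 × (1 − 0.19) × 0.89 × 0.83 = 0.38893
  Neyik: 0.350 × (1 − 0.63) × 0.30 × 0.14 = 0.005439
Posterior odds = 0.38893 / 0.005439 ≈ 71.5.

71.5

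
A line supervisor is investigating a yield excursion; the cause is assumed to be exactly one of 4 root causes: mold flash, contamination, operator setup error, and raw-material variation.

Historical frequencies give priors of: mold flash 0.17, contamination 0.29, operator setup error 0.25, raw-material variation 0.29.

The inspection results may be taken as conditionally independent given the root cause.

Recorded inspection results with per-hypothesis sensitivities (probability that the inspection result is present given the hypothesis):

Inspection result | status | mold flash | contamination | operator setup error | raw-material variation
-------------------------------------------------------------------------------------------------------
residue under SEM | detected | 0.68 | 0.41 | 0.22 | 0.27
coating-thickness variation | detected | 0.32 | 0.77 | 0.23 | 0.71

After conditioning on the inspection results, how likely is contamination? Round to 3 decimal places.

0.465

By Bayes' rule with conditional independence, the unnormalized weight for each hypothesis is prior × ∏ likelihoods:
  mold flash: 0.17 × 0.68 × 0.32 = 0.036992
  contamination: 0.29 × 0.41 × 0.77 = 0.091553
  operator setup error: 0.25 × 0.22 × 0.23 = 0.01265
  raw-material variation: 0.29 × 0.27 × 0.71 = 0.055593
Normalizing constant Z = 0.036992 + 0.091553 + 0.01265 + 0.055593 = 0.19679.
P(contamination | evidence) = 0.091553 / 0.19679 ≈ 0.465.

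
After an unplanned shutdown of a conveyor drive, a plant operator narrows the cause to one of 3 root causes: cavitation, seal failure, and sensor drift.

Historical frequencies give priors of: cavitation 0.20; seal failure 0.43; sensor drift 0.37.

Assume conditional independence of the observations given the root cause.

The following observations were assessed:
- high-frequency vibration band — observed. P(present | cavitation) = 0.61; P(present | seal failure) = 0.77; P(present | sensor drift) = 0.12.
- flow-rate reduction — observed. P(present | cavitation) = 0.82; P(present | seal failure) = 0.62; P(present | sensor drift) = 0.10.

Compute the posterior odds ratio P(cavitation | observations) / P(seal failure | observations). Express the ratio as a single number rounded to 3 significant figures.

Unnormalized posterior weight (prior times the observation likelihoods) for each of the two hypotheses:
  cavitation: 0.20 × 0.61 × 0.82 = 0.10004
  seal failure: 0.43 × 0.77 × 0.62 = 0.20528
Odds(cavitation : seal failure) = 0.10004 / 0.20528 ≈ 0.487.

0.487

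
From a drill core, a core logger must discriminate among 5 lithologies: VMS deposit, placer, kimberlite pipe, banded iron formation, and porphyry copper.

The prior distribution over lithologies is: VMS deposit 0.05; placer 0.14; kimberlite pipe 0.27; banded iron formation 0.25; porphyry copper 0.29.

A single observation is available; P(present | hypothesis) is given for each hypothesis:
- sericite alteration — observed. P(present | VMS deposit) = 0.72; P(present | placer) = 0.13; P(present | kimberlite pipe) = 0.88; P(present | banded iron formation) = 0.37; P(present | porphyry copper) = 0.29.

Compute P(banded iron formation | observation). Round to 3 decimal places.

For each hypothesis, the unnormalized posterior weight is prior × likelihood:
  VMS deposit: 0.05 × 0.72 = 0.036
  placer: 0.14 × 0.13 = 0.0182
  kimberlite pipe: 0.27 × 0.88 = 0.2376
  banded iron formation: 0.25 × 0.37 = 0.0925
  porphyry copper: 0.29 × 0.29 = 0.0841
The unnormalized weights sum to 0.4684.
P(banded iron formation | evidence) = 0.0925 / 0.4684 ≈ 0.197.

0.197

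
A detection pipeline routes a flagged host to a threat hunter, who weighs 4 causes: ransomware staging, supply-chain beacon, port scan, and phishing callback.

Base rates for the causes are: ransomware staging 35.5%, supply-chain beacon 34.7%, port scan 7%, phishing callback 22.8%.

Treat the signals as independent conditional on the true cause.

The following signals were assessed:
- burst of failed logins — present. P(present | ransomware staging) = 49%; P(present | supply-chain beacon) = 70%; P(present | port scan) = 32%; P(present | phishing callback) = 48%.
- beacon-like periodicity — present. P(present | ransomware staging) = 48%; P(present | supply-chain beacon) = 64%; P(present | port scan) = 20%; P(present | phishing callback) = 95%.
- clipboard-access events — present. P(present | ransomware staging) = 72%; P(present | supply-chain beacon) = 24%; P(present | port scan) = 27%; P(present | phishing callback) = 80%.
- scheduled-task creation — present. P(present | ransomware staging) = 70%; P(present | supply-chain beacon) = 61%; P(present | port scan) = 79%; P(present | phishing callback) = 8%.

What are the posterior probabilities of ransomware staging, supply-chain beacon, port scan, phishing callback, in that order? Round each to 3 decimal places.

0.581, 0.314, 0.013, 0.092

Multiply each prior by the joint likelihood of the signal pattern:
  ransomware staging: 0.355 × 0.49 × 0.48 × 0.72 × 0.70 = 0.042082
  supply-chain beacon: 0.347 × 0.70 × 0.64 × 0.24 × 0.61 = 0.022759
  port scan: 0.070 × 0.32 × 0.20 × 0.27 × 0.79 = 0.00095558
  phishing callback: 0.228 × 0.48 × 0.95 × 0.80 × 0.08 = 0.006654
The unnormalized weights sum to 0.07245.
P(ransomware staging | evidence) = 0.042082 / 0.07245 ≈ 0.581
P(supply-chain beacon | evidence) = 0.022759 / 0.07245 ≈ 0.314
P(port scan | evidence) = 0.00095558 / 0.07245 ≈ 0.013
P(phishing callback | evidence) = 0.006654 / 0.07245 ≈ 0.092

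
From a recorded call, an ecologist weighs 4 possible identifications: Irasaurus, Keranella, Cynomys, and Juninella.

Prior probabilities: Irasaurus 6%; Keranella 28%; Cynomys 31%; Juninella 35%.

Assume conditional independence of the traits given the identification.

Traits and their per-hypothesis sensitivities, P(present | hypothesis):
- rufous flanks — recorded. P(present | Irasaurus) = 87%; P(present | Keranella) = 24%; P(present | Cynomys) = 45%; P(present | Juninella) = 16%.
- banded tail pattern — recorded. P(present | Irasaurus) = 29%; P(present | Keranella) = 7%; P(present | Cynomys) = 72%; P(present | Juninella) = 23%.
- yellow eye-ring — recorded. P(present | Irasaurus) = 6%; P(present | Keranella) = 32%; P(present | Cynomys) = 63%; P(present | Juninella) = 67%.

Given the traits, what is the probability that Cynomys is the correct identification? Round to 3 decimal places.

0.851

For each hypothesis, the unnormalized posterior weight is prior × product of the trait likelihoods:
  Irasaurus: 0.06 × 0.87 × 0.29 × 0.06 = 0.00090828
  Keranella: 0.28 × 0.24 × 0.07 × 0.32 = 0.0015053
  Cynomys: 0.31 × 0.45 × 0.72 × 0.63 = 0.063277
  Juninella: 0.35 × 0.16 × 0.23 × 0.67 = 0.0086296
Marginal likelihood of the evidence = 0.07432.
P(Cynomys | evidence) = 0.063277 / 0.07432 ≈ 0.851.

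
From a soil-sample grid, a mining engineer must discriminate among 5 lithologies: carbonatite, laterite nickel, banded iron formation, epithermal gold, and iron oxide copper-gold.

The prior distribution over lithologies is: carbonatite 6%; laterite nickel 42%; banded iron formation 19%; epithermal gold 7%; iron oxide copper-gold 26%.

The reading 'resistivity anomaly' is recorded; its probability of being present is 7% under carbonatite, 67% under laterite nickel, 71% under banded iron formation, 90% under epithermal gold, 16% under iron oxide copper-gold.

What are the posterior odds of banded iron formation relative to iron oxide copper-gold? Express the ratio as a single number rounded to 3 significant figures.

The normalizing constant cancels in an odds ratio, so compute prior × likelihood for the two hypotheses only:
  banded iron formation: 0.19 × 0.71 = 0.1349
  iron oxide copper-gold: 0.26 × 0.16 = 0.0416
Odds(banded iron formation : iron oxide copper-gold) = 0.1349 / 0.0416 ≈ 3.24.

3.24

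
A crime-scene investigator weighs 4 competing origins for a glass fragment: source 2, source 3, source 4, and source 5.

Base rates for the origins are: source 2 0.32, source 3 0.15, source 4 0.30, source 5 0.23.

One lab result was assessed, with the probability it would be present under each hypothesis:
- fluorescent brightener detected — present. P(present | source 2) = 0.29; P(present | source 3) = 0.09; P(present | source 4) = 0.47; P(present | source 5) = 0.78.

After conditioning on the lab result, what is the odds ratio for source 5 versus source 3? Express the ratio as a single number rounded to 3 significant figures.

13.3

Unnormalized posterior weight (prior times the lab result likelihood) for each of the two hypotheses:
  source 5: 0.23 × 0.78 = 0.1794
  source 3: 0.15 × 0.09 = 0.0135
Posterior odds = 0.1794 / 0.0135 ≈ 13.3.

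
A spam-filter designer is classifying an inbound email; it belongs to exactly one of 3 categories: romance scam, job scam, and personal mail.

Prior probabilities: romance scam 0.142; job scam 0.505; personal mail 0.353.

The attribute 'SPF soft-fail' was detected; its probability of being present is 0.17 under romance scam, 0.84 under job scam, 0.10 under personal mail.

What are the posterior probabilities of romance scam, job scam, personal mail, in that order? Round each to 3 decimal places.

0.050, 0.877, 0.073

For each hypothesis, the unnormalized posterior weight is prior × likelihood:
  romance scam: 0.142 × 0.17 = 0.02414
  job scam: 0.505 × 0.84 = 0.4242
  personal mail: 0.353 × 0.10 = 0.0353
Marginal likelihood of the evidence = 0.48364.
P(romance scam | evidence) = 0.02414 / 0.48364 ≈ 0.050
P(job scam | evidence) = 0.4242 / 0.48364 ≈ 0.877
P(personal mail | evidence) = 0.0353 / 0.48364 ≈ 0.073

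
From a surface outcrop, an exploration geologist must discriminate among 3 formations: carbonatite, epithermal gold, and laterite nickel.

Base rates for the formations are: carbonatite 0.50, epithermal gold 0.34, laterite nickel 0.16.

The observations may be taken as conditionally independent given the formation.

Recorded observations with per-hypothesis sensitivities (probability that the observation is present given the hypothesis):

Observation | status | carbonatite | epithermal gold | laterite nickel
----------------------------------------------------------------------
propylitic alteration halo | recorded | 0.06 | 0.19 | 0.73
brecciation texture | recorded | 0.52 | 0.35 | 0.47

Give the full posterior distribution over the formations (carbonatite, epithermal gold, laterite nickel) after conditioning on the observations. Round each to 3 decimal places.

0.168, 0.243, 0.590

Multiply each prior by the joint likelihood of the evidence pattern:
  carbonatite: 0.50 × 0.06 × 0.52 = 0.0156
  epithermal gold: 0.34 × 0.19 × 0.35 = 0.02261
  laterite nickel: 0.16 × 0.73 × 0.47 = 0.054896
Marginal likelihood of the evidence = 0.093106.
P(carbonatite | evidence) = 0.0156 / 0.093106 ≈ 0.168
P(epithermal gold | evidence) = 0.02261 / 0.093106 ≈ 0.243
P(laterite nickel | evidence) = 0.054896 / 0.093106 ≈ 0.590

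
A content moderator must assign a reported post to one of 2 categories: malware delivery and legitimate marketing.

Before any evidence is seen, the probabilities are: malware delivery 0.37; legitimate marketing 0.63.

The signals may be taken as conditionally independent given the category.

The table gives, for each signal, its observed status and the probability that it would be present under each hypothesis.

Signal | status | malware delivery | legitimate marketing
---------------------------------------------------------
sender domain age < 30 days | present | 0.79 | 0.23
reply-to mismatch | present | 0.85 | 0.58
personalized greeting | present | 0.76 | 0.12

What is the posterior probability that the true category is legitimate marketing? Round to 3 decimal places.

By Bayes' rule with conditional independence, the unnormalized weight for each hypothesis is prior × ∏ likelihoods:
  malware delivery: 0.37 × 0.79 × 0.85 × 0.76 = 0.18883
  legitimate marketing: 0.63 × 0.23 × 0.58 × 0.12 = 0.010085
Marginal likelihood of the evidence = 0.19891.
P(legitimate marketing | evidence) = 0.010085 / 0.19891 ≈ 0.051.

0.051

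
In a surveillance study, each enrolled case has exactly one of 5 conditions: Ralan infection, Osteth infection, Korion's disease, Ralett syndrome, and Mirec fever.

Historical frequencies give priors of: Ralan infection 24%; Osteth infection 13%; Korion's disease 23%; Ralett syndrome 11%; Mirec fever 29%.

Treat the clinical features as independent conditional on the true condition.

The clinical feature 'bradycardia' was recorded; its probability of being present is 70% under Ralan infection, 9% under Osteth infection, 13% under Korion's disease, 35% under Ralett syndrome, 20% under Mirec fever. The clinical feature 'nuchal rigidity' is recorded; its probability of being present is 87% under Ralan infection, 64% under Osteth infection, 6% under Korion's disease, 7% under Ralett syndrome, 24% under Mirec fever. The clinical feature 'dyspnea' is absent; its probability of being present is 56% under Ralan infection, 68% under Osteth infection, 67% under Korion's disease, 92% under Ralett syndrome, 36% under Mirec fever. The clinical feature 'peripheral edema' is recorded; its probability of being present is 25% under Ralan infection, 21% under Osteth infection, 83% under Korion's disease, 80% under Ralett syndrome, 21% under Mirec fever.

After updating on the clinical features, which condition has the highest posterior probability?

Multiply each prior by the joint likelihood of the clinical feature pattern (using 1 − P(present | H) for each absent clinical feature):
  Ralan infection: 0.24 × 0.70 × 0.87 × (1 − 0.56) × 0.25 = 0.016078
  Osteth infection: 0.13 × 0.09 × 0.64 × (1 − 0.68) × 0.21 = 0.00050319
  Korion's disease: 0.23 × 0.13 × 0.06 × (1 − 0.67) × 0.83 = 0.00049138
  Ralett syndrome: 0.11 × 0.35 × 0.07 × (1 − 0.92) × 0.80 = 0.00017248
  Mirec fever: 0.29 × 0.20 × 0.24 × (1 − 0.36) × 0.21 = 0.0018708
The unnormalized weights sum to 0.019115.
P(Ralan infection | evidence) ≈ 0.016078 / 0.019115 ≈ 0.841
P(Osteth infection | evidence) ≈ 0.00050319 / 0.019115 ≈ 0.026
P(Korion's disease | evidence) ≈ 0.00049138 / 0.019115 ≈ 0.026
P(Ralett syndrome | evidence) ≈ 0.00017248 / 0.019115 ≈ 0.009
P(Mirec fever | evidence) ≈ 0.0018708 / 0.019115 ≈ 0.098
The largest is 0.841, so Ralan infection is most probable.

Ralan infection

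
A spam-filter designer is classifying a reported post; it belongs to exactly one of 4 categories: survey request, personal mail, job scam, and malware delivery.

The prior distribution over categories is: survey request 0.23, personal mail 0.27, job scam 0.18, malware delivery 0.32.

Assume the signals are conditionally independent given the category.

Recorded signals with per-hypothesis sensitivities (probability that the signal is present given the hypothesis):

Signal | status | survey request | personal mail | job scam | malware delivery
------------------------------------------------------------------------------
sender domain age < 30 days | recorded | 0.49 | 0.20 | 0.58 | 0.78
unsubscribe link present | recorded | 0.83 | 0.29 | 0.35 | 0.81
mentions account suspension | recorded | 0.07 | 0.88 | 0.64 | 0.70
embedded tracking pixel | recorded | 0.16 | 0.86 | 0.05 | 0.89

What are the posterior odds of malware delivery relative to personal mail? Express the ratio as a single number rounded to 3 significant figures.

10.6

The normalizing constant cancels in an odds ratio, so compute prior × likelihood for the two hypotheses only:
  malware delivery: 0.32 × 0.78 × 0.81 × 0.70 × 0.89 = 0.12596
  personal mail: 0.27 × 0.20 × 0.29 × 0.88 × 0.86 = 0.011851
Posterior odds = 0.12596 / 0.011851 ≈ 10.6.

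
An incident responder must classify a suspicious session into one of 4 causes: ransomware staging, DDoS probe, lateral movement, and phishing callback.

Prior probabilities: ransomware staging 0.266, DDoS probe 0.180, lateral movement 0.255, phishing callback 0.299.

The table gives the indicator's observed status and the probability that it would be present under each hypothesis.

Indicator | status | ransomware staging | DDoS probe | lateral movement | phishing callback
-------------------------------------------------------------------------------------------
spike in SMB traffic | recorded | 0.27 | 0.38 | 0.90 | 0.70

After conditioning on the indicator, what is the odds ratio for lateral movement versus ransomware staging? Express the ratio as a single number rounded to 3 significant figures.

The normalizing constant cancels in an odds ratio, so compute prior × likelihood for the two hypotheses only:
  lateral movement: 0.255 × 0.90 = 0.2295
  ransomware staging: 0.266 × 0.27 = 0.07182
Posterior odds = 0.2295 / 0.07182 ≈ 3.20.

3.20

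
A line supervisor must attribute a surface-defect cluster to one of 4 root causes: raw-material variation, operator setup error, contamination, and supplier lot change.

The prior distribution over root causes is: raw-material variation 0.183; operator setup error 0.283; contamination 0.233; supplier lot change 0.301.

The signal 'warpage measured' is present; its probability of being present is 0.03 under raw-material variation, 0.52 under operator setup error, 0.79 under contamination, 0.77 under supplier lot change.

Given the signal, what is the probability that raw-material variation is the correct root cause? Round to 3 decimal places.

0.010

For each hypothesis, the unnormalized posterior weight is prior × likelihood:
  raw-material variation: 0.183 × 0.03 = 0.00549
  operator setup error: 0.283 × 0.52 = 0.14716
  contamination: 0.233 × 0.79 = 0.18407
  supplier lot change: 0.301 × 0.77 = 0.23177
Marginal likelihood of the evidence = 0.56849.
P(raw-material variation | evidence) = 0.00549 / 0.56849 ≈ 0.010.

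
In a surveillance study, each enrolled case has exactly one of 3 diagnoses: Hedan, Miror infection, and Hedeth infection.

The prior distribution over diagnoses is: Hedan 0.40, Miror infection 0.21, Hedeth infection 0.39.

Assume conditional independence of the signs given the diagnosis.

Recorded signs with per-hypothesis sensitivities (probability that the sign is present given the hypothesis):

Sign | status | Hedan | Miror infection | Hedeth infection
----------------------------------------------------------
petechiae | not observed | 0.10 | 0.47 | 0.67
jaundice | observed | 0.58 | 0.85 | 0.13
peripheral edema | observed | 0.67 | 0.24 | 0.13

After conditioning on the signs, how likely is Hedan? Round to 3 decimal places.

0.849

By Bayes' rule with conditional independence, the unnormalized weight for each hypothesis is prior × ∏ likelihoods (using 1 − P(present | H) for each absent sign):
  Hedan: 0.40 × (1 − 0.10) × 0.58 × 0.67 = 0.1399
  Miror infection: 0.21 × (1 − 0.47) × 0.85 × 0.24 = 0.022705
  Hedeth infection: 0.39 × (1 − 0.67) × 0.13 × 0.13 = 0.002175
Marginal likelihood of the evidence = 0.16478.
P(Hedan | evidence) = 0.1399 / 0.16478 ≈ 0.849.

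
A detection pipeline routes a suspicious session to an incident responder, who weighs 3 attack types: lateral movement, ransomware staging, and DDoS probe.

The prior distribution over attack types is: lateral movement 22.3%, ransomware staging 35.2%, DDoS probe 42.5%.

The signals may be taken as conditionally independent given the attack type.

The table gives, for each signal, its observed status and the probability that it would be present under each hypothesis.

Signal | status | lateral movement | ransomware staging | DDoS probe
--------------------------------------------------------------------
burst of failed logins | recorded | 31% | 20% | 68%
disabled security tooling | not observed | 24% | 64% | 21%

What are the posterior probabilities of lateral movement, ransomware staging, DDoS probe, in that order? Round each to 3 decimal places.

0.172, 0.083, 0.746

Multiply each prior by the joint likelihood of the signal pattern (using 1 − P(present | H) for each absent signal):
  lateral movement: 0.223 × 0.31 × (1 − 0.24) = 0.052539
  ransomware staging: 0.352 × 0.20 × (1 − 0.64) = 0.025344
  DDoS probe: 0.425 × 0.68 × (1 − 0.21) = 0.22831
Normalizing constant Z = 0.052539 + 0.025344 + 0.22831 = 0.30619.
P(lateral movement | evidence) = 0.052539 / 0.30619 ≈ 0.172
P(ransomware staging | evidence) = 0.025344 / 0.30619 ≈ 0.083
P(DDoS probe | evidence) = 0.22831 / 0.30619 ≈ 0.746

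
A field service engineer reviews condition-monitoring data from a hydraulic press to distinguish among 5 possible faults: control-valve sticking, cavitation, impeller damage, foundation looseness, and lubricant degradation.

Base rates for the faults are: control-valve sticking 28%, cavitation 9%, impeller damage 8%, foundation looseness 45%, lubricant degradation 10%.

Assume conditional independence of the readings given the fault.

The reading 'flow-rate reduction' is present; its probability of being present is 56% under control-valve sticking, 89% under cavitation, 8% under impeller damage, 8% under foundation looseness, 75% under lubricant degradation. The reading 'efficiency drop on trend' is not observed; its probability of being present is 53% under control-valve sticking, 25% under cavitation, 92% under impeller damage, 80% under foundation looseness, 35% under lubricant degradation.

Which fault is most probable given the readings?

control-valve sticking

For each hypothesis, the unnormalized posterior weight is prior × product of the reading likelihoods (using 1 − P(present | H) for each absent reading):
  control-valve sticking: 0.28 × 0.56 × (1 − 0.53) = 0.073696
  cavitation: 0.09 × 0.89 × (1 − 0.25) = 0.060075
  impeller damage: 0.08 × 0.08 × (1 − 0.92) = 0.000512
  foundation looseness: 0.45 × 0.08 × (1 − 0.80) = 0.0072
  lubricant degradation: 0.10 × 0.75 × (1 − 0.35) = 0.04875
Marginal likelihood of the evidence = 0.19023.
P(control-valve sticking | evidence) ≈ 0.073696 / 0.19023 ≈ 0.387
P(cavitation | evidence) ≈ 0.060075 / 0.19023 ≈ 0.316
P(impeller damage | evidence) ≈ 0.000512 / 0.19023 ≈ 0.003
P(foundation looseness | evidence) ≈ 0.0072 / 0.19023 ≈ 0.038
P(lubricant degradation | evidence) ≈ 0.04875 / 0.19023 ≈ 0.256
The largest is 0.387, so control-valve sticking is most probable.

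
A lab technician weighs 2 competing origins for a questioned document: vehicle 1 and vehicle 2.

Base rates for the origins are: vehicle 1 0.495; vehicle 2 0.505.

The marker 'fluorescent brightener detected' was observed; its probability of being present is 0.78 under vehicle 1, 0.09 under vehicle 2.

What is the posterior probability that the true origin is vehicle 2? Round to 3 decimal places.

For each hypothesis, the unnormalized posterior weight is prior × likelihood:
  vehicle 1: 0.495 × 0.78 = 0.3861
  vehicle 2: 0.505 × 0.09 = 0.04545
Marginal likelihood of the evidence = 0.43155.
P(vehicle 2 | evidence) = 0.04545 / 0.43155 ≈ 0.105.

0.105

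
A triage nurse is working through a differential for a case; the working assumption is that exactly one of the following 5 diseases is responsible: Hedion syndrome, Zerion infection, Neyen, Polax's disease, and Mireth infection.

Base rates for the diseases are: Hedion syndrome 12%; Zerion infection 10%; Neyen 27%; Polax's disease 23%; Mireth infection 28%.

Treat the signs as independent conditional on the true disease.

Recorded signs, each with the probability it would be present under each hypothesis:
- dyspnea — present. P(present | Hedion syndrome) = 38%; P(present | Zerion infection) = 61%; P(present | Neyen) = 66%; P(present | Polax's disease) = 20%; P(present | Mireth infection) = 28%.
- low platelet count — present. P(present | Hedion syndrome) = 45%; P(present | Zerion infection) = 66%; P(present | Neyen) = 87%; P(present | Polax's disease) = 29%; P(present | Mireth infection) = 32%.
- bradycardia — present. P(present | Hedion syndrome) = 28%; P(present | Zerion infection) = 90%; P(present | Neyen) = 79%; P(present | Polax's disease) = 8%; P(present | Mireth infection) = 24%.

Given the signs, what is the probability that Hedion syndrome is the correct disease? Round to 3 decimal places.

For each hypothesis, the unnormalized posterior weight is prior × product of the sign likelihoods:
  Hedion syndrome: 0.12 × 0.38 × 0.45 × 0.28 = 0.0057456
  Zerion infection: 0.10 × 0.61 × 0.66 × 0.90 = 0.036234
  Neyen: 0.27 × 0.66 × 0.87 × 0.79 = 0.12248
  Polax's disease: 0.23 × 0.20 × 0.29 × 0.08 = 0.0010672
  Mireth infection: 0.28 × 0.28 × 0.32 × 0.24 = 0.0060211
Marginal likelihood of the evidence = 0.17154.
P(Hedion syndrome | evidence) = 0.0057456 / 0.17154 ≈ 0.033.

0.033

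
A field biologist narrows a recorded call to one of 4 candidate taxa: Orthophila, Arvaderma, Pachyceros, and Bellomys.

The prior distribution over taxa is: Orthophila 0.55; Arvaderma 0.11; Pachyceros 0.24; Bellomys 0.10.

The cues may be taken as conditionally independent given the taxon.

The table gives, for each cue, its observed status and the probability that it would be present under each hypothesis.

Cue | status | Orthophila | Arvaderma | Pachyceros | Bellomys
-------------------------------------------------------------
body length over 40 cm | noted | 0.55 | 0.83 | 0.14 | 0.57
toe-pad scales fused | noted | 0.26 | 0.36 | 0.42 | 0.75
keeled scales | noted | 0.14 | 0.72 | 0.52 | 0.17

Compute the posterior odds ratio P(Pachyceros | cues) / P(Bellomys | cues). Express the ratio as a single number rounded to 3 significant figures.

1.01

Unnormalized posterior weight (prior times the cue likelihoods) for each of the two hypotheses:
  Pachyceros: 0.24 × 0.14 × 0.42 × 0.52 = 0.0073382
  Bellomys: 0.10 × 0.57 × 0.75 × 0.17 = 0.0072675
Posterior odds = 0.0073382 / 0.0072675 ≈ 1.01.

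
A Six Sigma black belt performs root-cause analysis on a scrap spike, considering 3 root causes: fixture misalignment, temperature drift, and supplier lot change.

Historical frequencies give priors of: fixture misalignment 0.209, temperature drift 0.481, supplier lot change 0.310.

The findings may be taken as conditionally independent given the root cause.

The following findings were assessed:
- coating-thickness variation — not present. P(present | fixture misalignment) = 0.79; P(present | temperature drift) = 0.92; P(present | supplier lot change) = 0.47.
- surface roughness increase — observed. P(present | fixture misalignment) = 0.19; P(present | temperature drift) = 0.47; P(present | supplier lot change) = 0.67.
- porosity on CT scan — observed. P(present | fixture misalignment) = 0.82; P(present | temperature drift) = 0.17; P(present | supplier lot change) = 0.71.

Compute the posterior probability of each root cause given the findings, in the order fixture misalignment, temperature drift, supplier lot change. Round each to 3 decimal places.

0.078, 0.035, 0.887

By Bayes' rule with conditional independence, the unnormalized weight for each hypothesis is prior × ∏ likelihoods (using 1 − P(present | H) for each absent finding):
  fixture misalignment: 0.209 × (1 − 0.79) × 0.19 × 0.82 = 0.0068381
  temperature drift: 0.481 × (1 − 0.92) × 0.47 × 0.17 = 0.0030746
  supplier lot change: 0.310 × (1 − 0.47) × 0.67 × 0.71 = 0.078158
Normalizing constant Z = 0.0068381 + 0.0030746 + 0.078158 = 0.08807.
P(fixture misalignment | evidence) = 0.0068381 / 0.08807 ≈ 0.078
P(temperature drift | evidence) = 0.0030746 / 0.08807 ≈ 0.035
P(supplier lot change | evidence) = 0.078158 / 0.08807 ≈ 0.887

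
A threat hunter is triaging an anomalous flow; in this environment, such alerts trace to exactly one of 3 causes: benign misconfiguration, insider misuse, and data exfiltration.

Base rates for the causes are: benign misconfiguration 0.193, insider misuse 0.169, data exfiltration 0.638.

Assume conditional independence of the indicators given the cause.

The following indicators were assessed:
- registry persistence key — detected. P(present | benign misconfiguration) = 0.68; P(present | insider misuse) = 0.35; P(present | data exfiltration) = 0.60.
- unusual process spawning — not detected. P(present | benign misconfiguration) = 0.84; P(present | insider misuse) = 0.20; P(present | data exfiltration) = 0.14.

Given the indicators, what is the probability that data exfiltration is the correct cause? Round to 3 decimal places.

By Bayes' rule with conditional independence, the unnormalized weight for each hypothesis is prior × ∏ likelihoods (using 1 − P(present | H) for each absent indicator):
  benign misconfiguration: 0.193 × 0.68 × (1 − 0.84) = 0.020998
  insider misuse: 0.169 × 0.35 × (1 − 0.20) = 0.04732
  data exfiltration: 0.638 × 0.60 × (1 − 0.14) = 0.32921
Marginal likelihood of the evidence = 0.39753.
P(data exfiltration | evidence) = 0.32921 / 0.39753 ≈ 0.828.

0.828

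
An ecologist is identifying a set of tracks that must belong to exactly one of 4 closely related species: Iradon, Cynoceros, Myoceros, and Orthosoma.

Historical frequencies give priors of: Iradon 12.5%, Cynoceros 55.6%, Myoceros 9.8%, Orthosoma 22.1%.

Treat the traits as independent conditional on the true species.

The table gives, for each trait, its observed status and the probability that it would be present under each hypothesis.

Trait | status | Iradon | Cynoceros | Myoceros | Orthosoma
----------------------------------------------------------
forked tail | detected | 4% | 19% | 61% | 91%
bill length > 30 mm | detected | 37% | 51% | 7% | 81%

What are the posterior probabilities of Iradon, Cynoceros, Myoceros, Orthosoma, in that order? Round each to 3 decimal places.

0.008, 0.242, 0.019, 0.731

By Bayes' rule with conditional independence, the unnormalized weight for each hypothesis is prior × ∏ likelihoods:
  Iradon: 0.125 × 0.04 × 0.37 = 0.00185
  Cynoceros: 0.556 × 0.19 × 0.51 = 0.053876
  Myoceros: 0.098 × 0.61 × 0.07 = 0.0041846
  Orthosoma: 0.221 × 0.91 × 0.81 = 0.1629
Marginal likelihood of the evidence = 0.22281.
P(Iradon | evidence) = 0.00185 / 0.22281 ≈ 0.008
P(Cynoceros | evidence) = 0.053876 / 0.22281 ≈ 0.242
P(Myoceros | evidence) = 0.0041846 / 0.22281 ≈ 0.019
P(Orthosoma | evidence) = 0.1629 / 0.22281 ≈ 0.731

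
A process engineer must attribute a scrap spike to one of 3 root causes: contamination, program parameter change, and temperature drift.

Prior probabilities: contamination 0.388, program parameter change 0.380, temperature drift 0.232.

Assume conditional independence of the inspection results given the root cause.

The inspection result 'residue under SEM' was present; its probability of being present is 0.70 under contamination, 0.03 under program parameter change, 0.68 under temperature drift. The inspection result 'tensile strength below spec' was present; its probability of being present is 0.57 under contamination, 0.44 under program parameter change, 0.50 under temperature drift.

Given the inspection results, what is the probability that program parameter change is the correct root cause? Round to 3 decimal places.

0.021

Multiply each prior by the joint likelihood of the inspection result pattern:
  contamination: 0.388 × 0.70 × 0.57 = 0.15481
  program parameter change: 0.380 × 0.03 × 0.44 = 0.005016
  temperature drift: 0.232 × 0.68 × 0.50 = 0.07888
Marginal likelihood of the evidence = 0.23871.
P(program parameter change | evidence) = 0.005016 / 0.23871 ≈ 0.021.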